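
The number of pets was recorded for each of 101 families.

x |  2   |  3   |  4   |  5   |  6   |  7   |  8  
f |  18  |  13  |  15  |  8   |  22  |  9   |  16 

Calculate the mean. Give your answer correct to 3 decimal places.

4.931

Values: 2, 3, 4, 5, 6, 7, 8
Σfx = 18×2 + 13×3 + 15×4 + 8×5 + 22×6 + 9×7 + 16×8 = 498
n = Σf = 101
Mean = 498 / 101 = 4.9307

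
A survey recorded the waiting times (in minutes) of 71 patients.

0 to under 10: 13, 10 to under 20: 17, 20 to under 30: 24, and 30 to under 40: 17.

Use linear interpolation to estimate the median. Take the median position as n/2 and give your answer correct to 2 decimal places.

Cumulative frequencies: 13, 30, 54, 71
n = 71; position = n/2 = 35.5.
This falls in the class 20 to under 30: L = 20, F = 30, f = 24, h = 10.
Median ≈ 20 + ((35.5 − 30) / 24) × 10 = 22.2917

22.29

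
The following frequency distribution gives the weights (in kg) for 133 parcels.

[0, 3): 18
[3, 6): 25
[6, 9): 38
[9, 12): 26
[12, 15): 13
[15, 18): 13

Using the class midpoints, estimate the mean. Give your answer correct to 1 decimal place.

8.2

Midpoints: 1.5, 4.5, 7.5, 10.5, 13.5, 16.5
Σfm = 18×1.5 + 25×4.5 + 38×7.5 + 26×10.5 + 13×13.5 + 13×16.5 = 1087.5
n = Σf = 133
Mean = 1087.5 / 133 = 8.1767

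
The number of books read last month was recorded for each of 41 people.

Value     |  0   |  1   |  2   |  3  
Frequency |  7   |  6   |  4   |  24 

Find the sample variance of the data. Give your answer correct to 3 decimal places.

1.440

Values: 0, 1, 2, 3
n = 41, Σfx = 86, mean = 2.0976
Σfx² = 238
Σf(x − x̄)² = Σfx² − (Σfx)²/n = 238 − 86²/41 = 57.6098
Sample variance = 57.6098 / 40 = 1.4402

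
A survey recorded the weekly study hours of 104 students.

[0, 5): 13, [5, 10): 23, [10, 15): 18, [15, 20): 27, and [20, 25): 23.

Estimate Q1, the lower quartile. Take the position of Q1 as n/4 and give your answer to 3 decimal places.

7.826

Cumulative frequencies: 13, 36, 54, 81, 104
n = 104; position = n/4 = 26.
This falls in the class [5, 10): L = 5, F = 13, f = 23, h = 5.
Lower quartile ≈ 5 + ((26 − 13) / 23) × 5 = 7.8261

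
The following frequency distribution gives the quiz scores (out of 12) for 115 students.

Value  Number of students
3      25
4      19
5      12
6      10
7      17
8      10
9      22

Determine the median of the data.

Cumulative frequencies: 25, 44, 56, 66, 83, 93, 115
n = 115, so the median is the value in position (n+1)/2 = 58.
Position 58 falls at value 6.

6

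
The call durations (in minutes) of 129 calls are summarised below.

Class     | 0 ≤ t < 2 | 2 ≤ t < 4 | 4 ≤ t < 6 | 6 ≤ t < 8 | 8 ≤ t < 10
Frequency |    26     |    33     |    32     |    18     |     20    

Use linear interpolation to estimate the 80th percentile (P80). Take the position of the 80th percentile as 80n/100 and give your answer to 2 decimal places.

7.36

Cumulative frequencies: 26, 59, 91, 109, 129
n = 129; position = 80n/100 = 103.2.
This falls in the class 6 ≤ t < 8: L = 6, F = 91, f = 18, h = 2.
80th percentile ≈ 6 + ((103.2 − 91) / 18) × 2 = 7.3556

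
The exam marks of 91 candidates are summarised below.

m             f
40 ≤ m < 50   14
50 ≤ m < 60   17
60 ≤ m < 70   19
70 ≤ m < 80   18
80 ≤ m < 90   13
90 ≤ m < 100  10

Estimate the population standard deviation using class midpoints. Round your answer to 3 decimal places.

15.681

Midpoints: 45, 55, 65, 75, 85, 95
n = 91, Σfm = 6205, mean = 68.1868
Σfm² = 445475
Σf(m − x̄)² = Σfm² − (Σfm)²/n = 445475 − 6205²/91 = 22375.8242
Population variance = 22375.8242 / 91 = 245.8882
Standard deviation = √245.8882 = 15.6808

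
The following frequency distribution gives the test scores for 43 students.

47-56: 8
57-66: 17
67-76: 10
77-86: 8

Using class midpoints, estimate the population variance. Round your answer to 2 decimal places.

Midpoints: 51.5, 61.5, 71.5, 81.5
n = 43, Σfm = 2824.5, mean = 65.6860
Σfm² = 189776.75
Σf(m − x̄)² = Σfm² − (Σfm)²/n = 189776.75 − 2824.5²/43 = 4246.5116
Population variance = 4246.5116 / 43 = 98.7561

98.76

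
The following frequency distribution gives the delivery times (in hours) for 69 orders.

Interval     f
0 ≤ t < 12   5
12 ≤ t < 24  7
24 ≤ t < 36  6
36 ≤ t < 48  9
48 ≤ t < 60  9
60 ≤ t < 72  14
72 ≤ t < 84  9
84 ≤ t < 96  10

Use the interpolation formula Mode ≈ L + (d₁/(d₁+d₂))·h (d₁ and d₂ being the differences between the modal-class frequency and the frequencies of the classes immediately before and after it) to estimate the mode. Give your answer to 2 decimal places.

66.00

Modal class: 60 ≤ t < 72 (highest frequency 14).
d₁ = 14 − 9 = 5, d₂ = 14 − 9 = 5
Mode ≈ 60 + (5/(5+5)) × 12 = 60 + 6.0000 = 66.0000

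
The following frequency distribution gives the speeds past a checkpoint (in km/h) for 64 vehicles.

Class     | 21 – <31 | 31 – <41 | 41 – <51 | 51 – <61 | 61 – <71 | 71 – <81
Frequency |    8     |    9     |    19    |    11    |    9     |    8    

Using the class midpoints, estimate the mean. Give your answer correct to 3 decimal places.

Midpoints: 26, 36, 46, 56, 66, 76
Σfm = 8×26 + 9×36 + 19×46 + 11×56 + 9×66 + 8×76 = 3224
n = Σf = 64
Mean = 3224 / 64 = 50.3750

50.375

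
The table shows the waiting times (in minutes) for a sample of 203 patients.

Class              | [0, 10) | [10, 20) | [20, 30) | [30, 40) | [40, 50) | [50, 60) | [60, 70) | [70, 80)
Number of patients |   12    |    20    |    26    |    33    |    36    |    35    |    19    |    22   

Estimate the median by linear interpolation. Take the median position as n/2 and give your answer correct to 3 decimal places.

42.917

Cumulative frequencies: 12, 32, 58, 91, 127, 162, 181, 203
n = 203; position = n/2 = 101.5.
This falls in the class [40, 50): L = 40, F = 91, f = 36, h = 10.
Median ≈ 40 + ((101.5 − 91) / 36) × 10 = 42.9167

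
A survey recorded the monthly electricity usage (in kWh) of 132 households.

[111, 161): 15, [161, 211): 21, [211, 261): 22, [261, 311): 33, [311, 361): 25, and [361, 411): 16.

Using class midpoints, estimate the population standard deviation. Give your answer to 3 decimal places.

76.564

Midpoints: 136, 186, 236, 286, 336, 386
n = 132, Σfm = 35152, mean = 266.3030
Σfm² = 10134872
Σf(m − x̄)² = Σfm² − (Σfm)²/n = 10134872 − 35152²/132 = 773787.8788
Population variance = 773787.8788 / 132 = 5862.0294
Standard deviation = √5862.0294 = 76.5639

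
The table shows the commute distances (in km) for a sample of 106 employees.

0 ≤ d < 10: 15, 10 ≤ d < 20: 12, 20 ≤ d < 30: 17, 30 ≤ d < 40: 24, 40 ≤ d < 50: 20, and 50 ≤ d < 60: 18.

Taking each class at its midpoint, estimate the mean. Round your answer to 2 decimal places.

32.17

Midpoints: 5, 15, 25, 35, 45, 55
Σfm = 15×5 + 12×15 + 17×25 + 24×35 + 20×45 + 18×55 = 3410
n = Σf = 106
Mean = 3410 / 106 = 32.1698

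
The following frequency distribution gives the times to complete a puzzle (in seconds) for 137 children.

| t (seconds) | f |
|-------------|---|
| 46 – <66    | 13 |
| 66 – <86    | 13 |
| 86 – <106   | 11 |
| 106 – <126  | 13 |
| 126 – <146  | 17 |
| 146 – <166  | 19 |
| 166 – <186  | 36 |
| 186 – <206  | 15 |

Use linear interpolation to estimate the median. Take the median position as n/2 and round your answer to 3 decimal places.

147.579

Cumulative frequencies: 13, 26, 37, 50, 67, 86, 122, 137
n = 137; position = n/2 = 68.5.
This falls in the class 146 – <166: L = 146, F = 67, f = 19, h = 20.
Median ≈ 146 + ((68.5 − 67) / 19) × 20 = 147.5789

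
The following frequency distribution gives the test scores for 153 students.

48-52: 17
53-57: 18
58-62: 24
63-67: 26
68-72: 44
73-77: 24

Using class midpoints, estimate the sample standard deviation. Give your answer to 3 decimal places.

7.974

Midpoints: 50, 55, 60, 65, 70, 75
n = 153, Σfm = 9850, mean = 64.3791
Σfm² = 643800
Σf(m − x̄)² = Σfm² − (Σfm)²/n = 643800 − 9850²/153 = 9666.0131
Sample variance = 9666.0131 / 152 = 63.5922
Standard deviation = √63.5922 = 7.9745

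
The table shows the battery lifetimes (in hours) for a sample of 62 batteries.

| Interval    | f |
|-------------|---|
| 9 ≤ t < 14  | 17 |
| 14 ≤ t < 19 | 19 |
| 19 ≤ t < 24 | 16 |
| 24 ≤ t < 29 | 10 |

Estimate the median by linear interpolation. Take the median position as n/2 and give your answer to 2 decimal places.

Cumulative frequencies: 17, 36, 52, 62
n = 62; position = n/2 = 31.
This falls in the class 14 ≤ t < 19: L = 14, F = 17, f = 19, h = 5.
Median ≈ 14 + ((31 − 17) / 19) × 5 = 17.6842

17.68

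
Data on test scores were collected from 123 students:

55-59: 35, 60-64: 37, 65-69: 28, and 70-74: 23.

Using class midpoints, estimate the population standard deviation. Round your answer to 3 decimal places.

Midpoints: 57, 62, 67, 72
n = 123, Σfm = 7821, mean = 63.5854
Σfm² = 500867
Σf(m − x̄)² = Σfm² − (Σfm)²/n = 500867 − 7821²/123 = 3565.8537
Population variance = 3565.8537 / 123 = 28.9907
Standard deviation = √28.9907 = 5.3843

5.384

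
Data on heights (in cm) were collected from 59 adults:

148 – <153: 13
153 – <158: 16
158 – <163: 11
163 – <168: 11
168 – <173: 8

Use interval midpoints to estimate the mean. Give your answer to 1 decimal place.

Midpoints: 150.5, 155.5, 160.5, 165.5, 170.5
Σfm = 13×150.5 + 16×155.5 + 11×160.5 + 11×165.5 + 8×170.5 = 9394.5
n = Σf = 59
Mean = 9394.5 / 59 = 159.2288

159.2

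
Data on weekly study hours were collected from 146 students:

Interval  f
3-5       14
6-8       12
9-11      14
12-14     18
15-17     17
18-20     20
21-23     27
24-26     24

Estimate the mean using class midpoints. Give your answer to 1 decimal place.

16.2

Midpoints: 4, 7, 10, 13, 16, 19, 22, 25
Σfm = 14×4 + 12×7 + 14×10 + 18×13 + 17×16 + 20×19 + 27×22 + 24×25 = 2360
n = Σf = 146
Mean = 2360 / 146 = 16.1644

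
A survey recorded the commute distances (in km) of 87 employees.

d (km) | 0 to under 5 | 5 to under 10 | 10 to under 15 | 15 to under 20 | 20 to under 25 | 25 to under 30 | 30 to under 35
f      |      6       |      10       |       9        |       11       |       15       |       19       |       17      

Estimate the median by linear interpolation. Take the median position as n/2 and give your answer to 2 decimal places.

Cumulative frequencies: 6, 16, 25, 36, 51, 70, 87
n = 87; position = n/2 = 43.5.
This falls in the class 20 to under 25: L = 20, F = 36, f = 15, h = 5.
Median ≈ 20 + ((43.5 − 36) / 15) × 5 = 22.5000

22.50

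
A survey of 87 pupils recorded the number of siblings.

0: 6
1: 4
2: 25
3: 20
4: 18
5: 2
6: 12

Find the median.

3

Cumulative frequencies: 6, 10, 35, 55, 73, 75, 87
n = 87, so the median is the value in position (n+1)/2 = 44.
Position 44 falls at value 3.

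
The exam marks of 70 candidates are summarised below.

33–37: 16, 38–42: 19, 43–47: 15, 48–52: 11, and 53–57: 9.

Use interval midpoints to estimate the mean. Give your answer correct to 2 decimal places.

Midpoints: 35, 40, 45, 50, 55
Σfm = 16×35 + 19×40 + 15×45 + 11×50 + 9×55 = 3040
n = Σf = 70
Mean = 3040 / 70 = 43.4286

43.43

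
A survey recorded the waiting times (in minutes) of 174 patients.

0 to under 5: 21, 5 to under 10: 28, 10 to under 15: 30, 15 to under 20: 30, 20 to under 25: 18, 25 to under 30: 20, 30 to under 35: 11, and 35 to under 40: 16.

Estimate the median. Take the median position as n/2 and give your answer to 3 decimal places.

Cumulative frequencies: 21, 49, 79, 109, 127, 147, 158, 174
n = 174; position = n/2 = 87.
This falls in the class 15 to under 20: L = 15, F = 79, f = 30, h = 5.
Median ≈ 15 + ((87 − 79) / 30) × 5 = 16.3333

16.333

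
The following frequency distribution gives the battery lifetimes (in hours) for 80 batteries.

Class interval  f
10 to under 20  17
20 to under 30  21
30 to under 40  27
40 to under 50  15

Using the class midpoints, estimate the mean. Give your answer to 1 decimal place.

Midpoints: 15, 25, 35, 45
Σfm = 17×15 + 21×25 + 27×35 + 15×45 = 2400
n = Σf = 80
Mean = 2400 / 80 = 30.0000

30.0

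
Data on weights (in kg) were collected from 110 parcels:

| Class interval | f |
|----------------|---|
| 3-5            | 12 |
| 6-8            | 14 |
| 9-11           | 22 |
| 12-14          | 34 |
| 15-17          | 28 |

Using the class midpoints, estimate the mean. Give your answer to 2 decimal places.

11.42

Midpoints: 4, 7, 10, 13, 16
Σfm = 12×4 + 14×7 + 22×10 + 34×13 + 28×16 = 1256
n = Σf = 110
Mean = 1256 / 110 = 11.4182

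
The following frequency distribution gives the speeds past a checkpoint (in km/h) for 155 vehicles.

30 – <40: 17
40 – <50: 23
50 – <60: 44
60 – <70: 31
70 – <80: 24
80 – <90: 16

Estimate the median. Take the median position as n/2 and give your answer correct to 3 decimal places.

58.523

Cumulative frequencies: 17, 40, 84, 115, 139, 155
n = 155; position = n/2 = 77.5.
This falls in the class 50 – <60: L = 50, F = 40, f = 44, h = 10.
Median ≈ 50 + ((77.5 − 40) / 44) × 10 = 58.5227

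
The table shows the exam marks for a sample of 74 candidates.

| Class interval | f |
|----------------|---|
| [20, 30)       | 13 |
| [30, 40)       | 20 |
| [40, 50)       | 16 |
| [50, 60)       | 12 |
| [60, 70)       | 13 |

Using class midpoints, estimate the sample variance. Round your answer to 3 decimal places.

185.117

Midpoints: 25, 35, 45, 55, 65
n = 74, Σfm = 3250, mean = 43.9189
Σfm² = 156250
Σf(m − x̄)² = Σfm² − (Σfm)²/n = 156250 − 3250²/74 = 13513.5135
Sample variance = 13513.5135 / 73 = 185.1166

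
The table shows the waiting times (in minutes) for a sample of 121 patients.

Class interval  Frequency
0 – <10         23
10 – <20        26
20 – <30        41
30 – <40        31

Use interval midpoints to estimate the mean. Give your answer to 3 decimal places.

21.612

Midpoints: 5, 15, 25, 35
Σfm = 23×5 + 26×15 + 41×25 + 31×35 = 2615
n = Σf = 121
Mean = 2615 / 121 = 21.6116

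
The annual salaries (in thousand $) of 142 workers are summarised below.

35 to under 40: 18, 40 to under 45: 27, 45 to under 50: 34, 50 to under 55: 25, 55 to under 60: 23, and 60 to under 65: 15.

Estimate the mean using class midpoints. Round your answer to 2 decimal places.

49.37

Midpoints: 37.5, 42.5, 47.5, 52.5, 57.5, 62.5
Σfm = 18×37.5 + 27×42.5 + 34×47.5 + 25×52.5 + 23×57.5 + 15×62.5 = 7010
n = Σf = 142
Mean = 7010 / 142 = 49.3662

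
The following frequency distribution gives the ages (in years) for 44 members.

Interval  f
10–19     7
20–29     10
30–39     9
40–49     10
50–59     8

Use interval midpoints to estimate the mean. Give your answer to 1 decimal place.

Midpoints: 14.5, 24.5, 34.5, 44.5, 54.5
Σfm = 7×14.5 + 10×24.5 + 9×34.5 + 10×44.5 + 8×54.5 = 1538
n = Σf = 44
Mean = 1538 / 44 = 34.9545

35.0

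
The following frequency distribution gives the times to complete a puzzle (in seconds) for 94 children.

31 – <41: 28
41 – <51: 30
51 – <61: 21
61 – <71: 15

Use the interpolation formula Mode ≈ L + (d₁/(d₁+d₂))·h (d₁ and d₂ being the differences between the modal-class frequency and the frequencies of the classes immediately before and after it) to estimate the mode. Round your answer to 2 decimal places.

Modal class: 41 – <51 (highest frequency 30).
d₁ = 30 − 28 = 2, d₂ = 30 − 21 = 9
Mode ≈ 41 + (2/(2+9)) × 10 = 41 + 1.8182 = 42.8182

42.82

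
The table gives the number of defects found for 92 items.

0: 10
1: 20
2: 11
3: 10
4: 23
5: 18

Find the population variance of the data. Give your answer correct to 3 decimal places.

Values: 0, 1, 2, 3, 4, 5
n = 92, Σfx = 254, mean = 2.7609
Σfx² = 972
Σf(x − x̄)² = Σfx² − (Σfx)²/n = 972 − 254²/92 = 270.7391
Population variance = 270.7391 / 92 = 2.9428

2.943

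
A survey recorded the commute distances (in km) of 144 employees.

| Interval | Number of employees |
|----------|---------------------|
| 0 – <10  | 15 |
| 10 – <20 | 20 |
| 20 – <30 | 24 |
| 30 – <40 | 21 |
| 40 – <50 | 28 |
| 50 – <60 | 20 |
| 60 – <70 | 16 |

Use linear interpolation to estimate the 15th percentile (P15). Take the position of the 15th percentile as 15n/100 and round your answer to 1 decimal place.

13.3

Cumulative frequencies: 15, 35, 59, 80, 108, 128, 144
n = 144; position = 15n/100 = 21.6.
This falls in the class 10 – <20: L = 10, F = 15, f = 20, h = 10.
15th percentile ≈ 10 + ((21.6 − 15) / 20) × 10 = 13.3000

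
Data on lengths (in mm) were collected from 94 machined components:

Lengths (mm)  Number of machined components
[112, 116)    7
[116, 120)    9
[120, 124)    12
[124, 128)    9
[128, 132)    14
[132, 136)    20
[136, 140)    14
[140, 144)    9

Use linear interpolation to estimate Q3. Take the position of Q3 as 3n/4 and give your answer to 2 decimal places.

Cumulative frequencies: 7, 16, 28, 37, 51, 71, 85, 94
n = 94; position = 3n/4 = 70.5.
This falls in the class [132, 136): L = 132, F = 51, f = 20, h = 4.
Upper quartile ≈ 132 + ((70.5 − 51) / 20) × 4 = 135.9000

135.90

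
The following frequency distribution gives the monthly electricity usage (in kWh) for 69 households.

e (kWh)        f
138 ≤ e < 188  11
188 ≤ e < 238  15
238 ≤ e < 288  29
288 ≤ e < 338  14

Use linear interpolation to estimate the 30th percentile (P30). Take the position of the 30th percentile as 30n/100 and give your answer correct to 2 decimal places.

220.33

Cumulative frequencies: 11, 26, 55, 69
n = 69; position = 30n/100 = 20.7.
This falls in the class 188 ≤ e < 238: L = 188, F = 11, f = 15, h = 50.
30th percentile ≈ 188 + ((20.7 − 11) / 15) × 50 = 220.3333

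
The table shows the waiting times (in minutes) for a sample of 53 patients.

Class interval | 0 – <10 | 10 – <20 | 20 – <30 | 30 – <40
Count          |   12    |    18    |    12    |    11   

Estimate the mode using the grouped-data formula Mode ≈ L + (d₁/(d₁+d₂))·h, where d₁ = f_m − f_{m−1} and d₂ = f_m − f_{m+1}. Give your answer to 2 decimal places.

15.00

Modal class: 10 – <20 (highest frequency 18).
d₁ = 18 − 12 = 6, d₂ = 18 − 12 = 6
Mode ≈ 10 + (6/(6+6)) × 10 = 10 + 5.0000 = 15.0000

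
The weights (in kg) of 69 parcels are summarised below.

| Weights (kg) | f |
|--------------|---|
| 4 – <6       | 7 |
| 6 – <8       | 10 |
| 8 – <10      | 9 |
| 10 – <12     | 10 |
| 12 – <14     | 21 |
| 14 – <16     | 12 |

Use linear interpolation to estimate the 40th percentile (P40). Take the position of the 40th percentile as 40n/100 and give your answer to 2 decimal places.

10.32

Cumulative frequencies: 7, 17, 26, 36, 57, 69
n = 69; position = 40n/100 = 27.6.
This falls in the class 10 – <12: L = 10, F = 26, f = 10, h = 2.
40th percentile ≈ 10 + ((27.6 − 26) / 10) × 2 = 10.3200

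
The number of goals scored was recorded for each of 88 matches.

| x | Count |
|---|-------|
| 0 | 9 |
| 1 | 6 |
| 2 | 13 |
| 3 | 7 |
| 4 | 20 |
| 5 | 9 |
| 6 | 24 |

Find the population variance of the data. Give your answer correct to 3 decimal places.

Values: 0, 1, 2, 3, 4, 5, 6
n = 88, Σfx = 322, mean = 3.6591
Σfx² = 1530
Σf(x − x̄)² = Σfx² − (Σfx)²/n = 1530 − 322²/88 = 351.7727
Population variance = 351.7727 / 88 = 3.9974

3.997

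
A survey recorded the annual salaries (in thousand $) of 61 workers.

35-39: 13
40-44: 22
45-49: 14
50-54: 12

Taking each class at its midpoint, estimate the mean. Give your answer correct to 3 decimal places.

Midpoints: 37, 42, 47, 52
Σfm = 13×37 + 22×42 + 14×47 + 12×52 = 2687
n = Σf = 61
Mean = 2687 / 61 = 44.0492

44.049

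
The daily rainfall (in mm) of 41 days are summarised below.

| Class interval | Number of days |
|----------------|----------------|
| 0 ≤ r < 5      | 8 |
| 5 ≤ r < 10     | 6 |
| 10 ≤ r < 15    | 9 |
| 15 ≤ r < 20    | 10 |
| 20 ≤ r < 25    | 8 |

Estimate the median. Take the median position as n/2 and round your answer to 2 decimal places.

13.61

Cumulative frequencies: 8, 14, 23, 33, 41
n = 41; position = n/2 = 20.5.
This falls in the class 10 ≤ r < 15: L = 10, F = 14, f = 9, h = 5.
Median ≈ 10 + ((20.5 − 14) / 9) × 5 = 13.6111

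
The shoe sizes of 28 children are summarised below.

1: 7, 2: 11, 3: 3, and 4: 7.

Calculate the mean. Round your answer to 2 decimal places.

2.36

Values: 1, 2, 3, 4
Σfx = 7×1 + 11×2 + 3×3 + 7×4 = 66
n = Σf = 28
Mean = 66 / 28 = 2.3571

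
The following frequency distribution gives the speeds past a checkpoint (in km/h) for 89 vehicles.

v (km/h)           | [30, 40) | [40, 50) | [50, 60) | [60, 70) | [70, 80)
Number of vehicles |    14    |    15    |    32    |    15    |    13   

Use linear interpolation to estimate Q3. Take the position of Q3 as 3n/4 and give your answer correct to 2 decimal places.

63.83

Cumulative frequencies: 14, 29, 61, 76, 89
n = 89; position = 3n/4 = 66.75.
This falls in the class [60, 70): L = 60, F = 61, f = 15, h = 10.
Upper quartile ≈ 60 + ((66.75 − 61) / 15) × 10 = 63.8333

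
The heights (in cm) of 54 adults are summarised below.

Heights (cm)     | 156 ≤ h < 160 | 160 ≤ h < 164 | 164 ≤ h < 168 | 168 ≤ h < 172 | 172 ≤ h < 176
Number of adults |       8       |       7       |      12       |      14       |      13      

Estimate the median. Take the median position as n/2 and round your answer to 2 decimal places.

168.00

Cumulative frequencies: 8, 15, 27, 41, 54
n = 54; position = n/2 = 27.
This falls in the class 164 ≤ h < 168: L = 164, F = 15, f = 12, h = 4.
Median ≈ 164 + ((27 − 15) / 12) × 4 = 168.0000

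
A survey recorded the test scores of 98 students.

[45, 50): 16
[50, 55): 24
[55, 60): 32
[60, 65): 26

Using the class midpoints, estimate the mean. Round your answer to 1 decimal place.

56.0

Midpoints: 47.5, 52.5, 57.5, 62.5
Σfm = 16×47.5 + 24×52.5 + 32×57.5 + 26×62.5 = 5485
n = Σf = 98
Mean = 5485 / 98 = 55.9694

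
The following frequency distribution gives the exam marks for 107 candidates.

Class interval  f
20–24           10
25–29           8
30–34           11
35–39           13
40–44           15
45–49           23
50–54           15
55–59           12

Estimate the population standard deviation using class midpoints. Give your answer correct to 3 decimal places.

10.580

Midpoints: 22, 27, 32, 37, 42, 47, 52, 57
n = 107, Σfm = 4444, mean = 41.5327
Σfm² = 196548
Σf(m − x̄)² = Σfm² − (Σfm)²/n = 196548 − 4444²/107 = 11976.6355
Population variance = 11976.6355 / 107 = 111.9312
Standard deviation = √111.9312 = 10.5798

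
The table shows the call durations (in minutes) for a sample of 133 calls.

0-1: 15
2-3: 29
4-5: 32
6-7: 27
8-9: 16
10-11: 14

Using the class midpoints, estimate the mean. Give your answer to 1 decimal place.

5.1

Midpoints: 0.5, 2.5, 4.5, 6.5, 8.5, 10.5
Σfm = 15×0.5 + 29×2.5 + 32×4.5 + 27×6.5 + 16×8.5 + 14×10.5 = 682.5
n = Σf = 133
Mean = 682.5 / 133 = 5.1316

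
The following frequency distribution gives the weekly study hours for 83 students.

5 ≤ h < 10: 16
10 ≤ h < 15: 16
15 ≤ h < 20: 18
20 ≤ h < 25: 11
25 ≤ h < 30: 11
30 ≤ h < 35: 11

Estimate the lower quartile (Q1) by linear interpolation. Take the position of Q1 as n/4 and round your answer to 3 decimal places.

Cumulative frequencies: 16, 32, 50, 61, 72, 83
n = 83; position = n/4 = 20.75.
This falls in the class 10 ≤ h < 15: L = 10, F = 16, f = 16, h = 5.
Lower quartile ≈ 10 + ((20.75 − 16) / 16) × 5 = 11.4844

11.484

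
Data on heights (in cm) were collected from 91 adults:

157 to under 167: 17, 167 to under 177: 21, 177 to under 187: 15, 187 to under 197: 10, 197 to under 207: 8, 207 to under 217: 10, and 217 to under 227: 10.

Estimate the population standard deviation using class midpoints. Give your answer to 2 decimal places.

Midpoints: 162, 172, 182, 192, 202, 212, 222
n = 91, Σfm = 16972, mean = 186.5055
Σfm² = 3201624
Σf(m − x̄)² = Σfm² − (Σfm)²/n = 3201624 − 16972²/91 = 36252.7473
Population variance = 36252.7473 / 91 = 398.3818
Standard deviation = √398.3818 = 19.9595

19.96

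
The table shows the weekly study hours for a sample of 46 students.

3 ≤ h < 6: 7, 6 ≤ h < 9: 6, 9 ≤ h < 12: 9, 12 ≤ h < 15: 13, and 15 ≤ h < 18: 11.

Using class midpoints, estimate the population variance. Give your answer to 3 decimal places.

16.847

Midpoints: 4.5, 7.5, 10.5, 13.5, 16.5
n = 46, Σfm = 528, mean = 11.4783
Σfm² = 6835.5
Σf(m − x̄)² = Σfm² − (Σfm)²/n = 6835.5 − 528²/46 = 774.9783
Population variance = 774.9783 / 46 = 16.8474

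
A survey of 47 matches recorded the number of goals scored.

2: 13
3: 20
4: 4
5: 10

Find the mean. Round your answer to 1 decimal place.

3.2

Values: 2, 3, 4, 5
Σfx = 13×2 + 20×3 + 4×4 + 10×5 = 152
n = Σf = 47
Mean = 152 / 47 = 3.2340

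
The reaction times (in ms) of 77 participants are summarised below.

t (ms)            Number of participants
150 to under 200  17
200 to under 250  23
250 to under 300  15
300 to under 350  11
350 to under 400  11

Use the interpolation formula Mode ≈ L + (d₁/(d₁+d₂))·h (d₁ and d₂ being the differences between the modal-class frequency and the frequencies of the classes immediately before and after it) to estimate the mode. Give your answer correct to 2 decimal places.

221.43

Modal class: 200 to under 250 (highest frequency 23).
d₁ = 23 − 17 = 6, d₂ = 23 − 15 = 8
Mode ≈ 200 + (6/(6+8)) × 50 = 200 + 21.4286 = 221.4286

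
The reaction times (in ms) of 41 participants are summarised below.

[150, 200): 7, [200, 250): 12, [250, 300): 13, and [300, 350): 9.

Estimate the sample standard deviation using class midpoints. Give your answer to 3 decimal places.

Midpoints: 175, 225, 275, 325
n = 41, Σfm = 10425, mean = 254.2683
Σfm² = 2755625
Σf(m − x̄)² = Σfm² − (Σfm)²/n = 2755625 − 10425²/41 = 104878.0488
Sample variance = 104878.0488 / 40 = 2621.9512
Standard deviation = √2621.9512 = 51.2050

51.205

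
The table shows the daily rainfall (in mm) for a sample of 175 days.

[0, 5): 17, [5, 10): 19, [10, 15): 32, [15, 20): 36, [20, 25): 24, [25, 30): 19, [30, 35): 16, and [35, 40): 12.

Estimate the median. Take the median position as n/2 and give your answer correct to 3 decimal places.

17.708

Cumulative frequencies: 17, 36, 68, 104, 128, 147, 163, 175
n = 175; position = n/2 = 87.5.
This falls in the class [15, 20): L = 15, F = 68, f = 36, h = 5.
Median ≈ 15 + ((87.5 − 68) / 36) × 5 = 17.7083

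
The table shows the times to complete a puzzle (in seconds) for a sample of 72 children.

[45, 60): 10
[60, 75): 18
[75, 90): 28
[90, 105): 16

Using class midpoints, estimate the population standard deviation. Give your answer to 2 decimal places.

14.50

Midpoints: 52.5, 67.5, 82.5, 97.5
n = 72, Σfm = 5610, mean = 77.9167
Σfm² = 452250
Σf(m − x̄)² = Σfm² − (Σfm)²/n = 452250 − 5610²/72 = 15137.5000
Population variance = 15137.5000 / 72 = 210.2431
Standard deviation = √210.2431 = 14.4998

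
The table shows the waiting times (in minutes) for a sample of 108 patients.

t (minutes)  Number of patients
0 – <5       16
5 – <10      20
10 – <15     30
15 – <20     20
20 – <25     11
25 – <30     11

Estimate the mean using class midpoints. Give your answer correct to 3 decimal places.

13.565

Midpoints: 2.5, 7.5, 12.5, 17.5, 22.5, 27.5
Σfm = 16×2.5 + 20×7.5 + 30×12.5 + 20×17.5 + 11×22.5 + 11×27.5 = 1465
n = Σf = 108
Mean = 1465 / 108 = 13.5648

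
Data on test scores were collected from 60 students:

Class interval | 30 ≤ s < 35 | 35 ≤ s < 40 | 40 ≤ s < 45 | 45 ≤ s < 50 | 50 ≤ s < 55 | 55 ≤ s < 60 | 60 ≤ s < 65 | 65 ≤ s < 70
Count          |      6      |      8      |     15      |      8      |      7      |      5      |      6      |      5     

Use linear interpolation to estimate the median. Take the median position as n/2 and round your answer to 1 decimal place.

Cumulative frequencies: 6, 14, 29, 37, 44, 49, 55, 60
n = 60; position = n/2 = 30.
This falls in the class 45 ≤ s < 50: L = 45, F = 29, f = 8, h = 5.
Median ≈ 45 + ((30 − 29) / 8) × 5 = 45.6250

45.6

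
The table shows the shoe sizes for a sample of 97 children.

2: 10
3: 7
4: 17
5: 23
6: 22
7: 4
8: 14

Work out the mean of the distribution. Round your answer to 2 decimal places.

5.11

Values: 2, 3, 4, 5, 6, 7, 8
Σfx = 10×2 + 7×3 + 17×4 + 23×5 + 22×6 + 4×7 + 14×8 = 496
n = Σf = 97
Mean = 496 / 97 = 5.1134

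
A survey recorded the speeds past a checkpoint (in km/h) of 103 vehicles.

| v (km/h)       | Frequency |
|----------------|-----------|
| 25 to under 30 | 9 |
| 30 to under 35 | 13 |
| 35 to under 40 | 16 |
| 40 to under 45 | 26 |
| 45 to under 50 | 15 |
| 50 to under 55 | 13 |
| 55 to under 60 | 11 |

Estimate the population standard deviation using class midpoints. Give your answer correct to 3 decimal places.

8.741

Midpoints: 27.5, 32.5, 37.5, 42.5, 47.5, 52.5, 57.5
n = 103, Σfm = 4402.5, mean = 42.7427
Σfm² = 196043.75
Σf(m − x̄)² = Σfm² − (Σfm)²/n = 196043.75 − 4402.5²/103 = 7868.9320
Population variance = 7868.9320 / 103 = 76.3974
Standard deviation = √76.3974 = 8.7406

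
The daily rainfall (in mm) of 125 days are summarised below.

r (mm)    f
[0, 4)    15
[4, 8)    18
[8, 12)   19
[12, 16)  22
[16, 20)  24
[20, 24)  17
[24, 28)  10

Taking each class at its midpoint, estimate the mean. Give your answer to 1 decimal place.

Midpoints: 2, 6, 10, 14, 18, 22, 26
Σfm = 15×2 + 18×6 + 19×10 + 22×14 + 24×18 + 17×22 + 10×26 = 1702
n = Σf = 125
Mean = 1702 / 125 = 13.6160

13.6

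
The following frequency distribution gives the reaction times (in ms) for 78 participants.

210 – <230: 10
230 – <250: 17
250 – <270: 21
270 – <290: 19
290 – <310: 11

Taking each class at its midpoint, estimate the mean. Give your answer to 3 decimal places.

261.026

Midpoints: 220, 240, 260, 280, 300
Σfm = 10×220 + 17×240 + 21×260 + 19×280 + 11×300 = 20360
n = Σf = 78
Mean = 20360 / 78 = 261.0256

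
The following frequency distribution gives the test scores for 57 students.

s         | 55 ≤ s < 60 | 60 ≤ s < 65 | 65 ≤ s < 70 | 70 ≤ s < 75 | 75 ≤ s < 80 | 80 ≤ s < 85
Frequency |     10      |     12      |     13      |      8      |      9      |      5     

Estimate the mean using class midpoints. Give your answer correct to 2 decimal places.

68.29

Midpoints: 57.5, 62.5, 67.5, 72.5, 77.5, 82.5
Σfm = 10×57.5 + 12×62.5 + 13×67.5 + 8×72.5 + 9×77.5 + 5×82.5 = 3892.5
n = Σf = 57
Mean = 3892.5 / 57 = 68.2895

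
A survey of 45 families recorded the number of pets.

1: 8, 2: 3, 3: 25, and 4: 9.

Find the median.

3

Cumulative frequencies: 8, 11, 36, 45
n = 45, so the median is the value in position (n+1)/2 = 23.
Position 23 falls at value 3.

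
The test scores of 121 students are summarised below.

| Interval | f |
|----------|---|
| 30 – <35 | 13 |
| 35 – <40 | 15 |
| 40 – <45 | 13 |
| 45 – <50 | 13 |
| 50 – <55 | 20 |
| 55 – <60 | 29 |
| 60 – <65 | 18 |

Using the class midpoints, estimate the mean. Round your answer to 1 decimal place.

Midpoints: 32.5, 37.5, 42.5, 47.5, 52.5, 57.5, 62.5
Σfm = 13×32.5 + 15×37.5 + 13×42.5 + 13×47.5 + 20×52.5 + 29×57.5 + 18×62.5 = 5997.5
n = Σf = 121
Mean = 5997.5 / 121 = 49.5661

49.6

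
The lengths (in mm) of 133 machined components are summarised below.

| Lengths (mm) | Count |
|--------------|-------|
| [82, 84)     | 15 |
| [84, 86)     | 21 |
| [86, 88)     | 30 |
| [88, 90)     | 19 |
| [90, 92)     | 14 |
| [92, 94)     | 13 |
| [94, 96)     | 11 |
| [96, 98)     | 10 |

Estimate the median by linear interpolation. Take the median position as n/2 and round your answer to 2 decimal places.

Cumulative frequencies: 15, 36, 66, 85, 99, 112, 123, 133
n = 133; position = n/2 = 66.5.
This falls in the class [88, 90): L = 88, F = 66, f = 19, h = 2.
Median ≈ 88 + ((66.5 − 66) / 19) × 2 = 88.0526

88.05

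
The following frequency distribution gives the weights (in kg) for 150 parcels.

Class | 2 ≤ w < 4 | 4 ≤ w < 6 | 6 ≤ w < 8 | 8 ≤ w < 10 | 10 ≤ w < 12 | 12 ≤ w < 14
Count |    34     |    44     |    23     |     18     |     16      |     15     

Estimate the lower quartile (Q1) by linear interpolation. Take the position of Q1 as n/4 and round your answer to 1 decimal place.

4.2

Cumulative frequencies: 34, 78, 101, 119, 135, 150
n = 150; position = n/4 = 37.5.
This falls in the class 4 ≤ w < 6: L = 4, F = 34, f = 44, h = 2.
Lower quartile ≈ 4 + ((37.5 − 34) / 44) × 2 = 4.1591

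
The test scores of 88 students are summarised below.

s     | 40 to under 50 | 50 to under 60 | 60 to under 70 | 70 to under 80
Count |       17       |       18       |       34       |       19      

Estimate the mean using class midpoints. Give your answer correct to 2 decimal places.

Midpoints: 45, 55, 65, 75
Σfm = 17×45 + 18×55 + 34×65 + 19×75 = 5390
n = Σf = 88
Mean = 5390 / 88 = 61.2500

61.25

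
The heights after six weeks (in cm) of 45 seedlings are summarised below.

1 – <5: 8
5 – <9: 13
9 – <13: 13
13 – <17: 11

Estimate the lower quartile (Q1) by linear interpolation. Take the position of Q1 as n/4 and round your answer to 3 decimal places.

6.000

Cumulative frequencies: 8, 21, 34, 45
n = 45; position = n/4 = 11.25.
This falls in the class 5 – <9: L = 5, F = 8, f = 13, h = 4.
Lower quartile ≈ 5 + ((11.25 − 8) / 13) × 4 = 6.0000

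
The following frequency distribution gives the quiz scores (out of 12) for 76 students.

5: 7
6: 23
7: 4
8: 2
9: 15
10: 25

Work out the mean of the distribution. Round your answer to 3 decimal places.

Values: 5, 6, 7, 8, 9, 10
Σfx = 7×5 + 23×6 + 4×7 + 2×8 + 15×9 + 25×10 = 602
n = Σf = 76
Mean = 602 / 76 = 7.9211

7.921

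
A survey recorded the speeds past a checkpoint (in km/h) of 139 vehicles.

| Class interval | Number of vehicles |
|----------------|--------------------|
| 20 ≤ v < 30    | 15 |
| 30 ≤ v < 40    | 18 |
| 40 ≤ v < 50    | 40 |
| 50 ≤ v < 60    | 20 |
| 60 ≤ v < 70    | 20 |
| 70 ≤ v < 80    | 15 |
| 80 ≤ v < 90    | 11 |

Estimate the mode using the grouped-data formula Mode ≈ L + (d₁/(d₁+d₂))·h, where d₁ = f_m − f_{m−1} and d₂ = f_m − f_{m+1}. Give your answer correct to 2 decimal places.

Modal class: 40 ≤ v < 50 (highest frequency 40).
d₁ = 40 − 18 = 22, d₂ = 40 − 20 = 20
Mode ≈ 40 + (22/(22+20)) × 10 = 40 + 5.2381 = 45.2381

45.24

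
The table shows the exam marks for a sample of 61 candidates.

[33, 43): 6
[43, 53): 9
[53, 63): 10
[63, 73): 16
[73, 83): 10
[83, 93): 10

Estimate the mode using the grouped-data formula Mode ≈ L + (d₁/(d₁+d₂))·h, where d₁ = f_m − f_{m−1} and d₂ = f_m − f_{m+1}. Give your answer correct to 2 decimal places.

Modal class: [63, 73) (highest frequency 16).
d₁ = 16 − 10 = 6, d₂ = 16 − 10 = 6
Mode ≈ 63 + (6/(6+6)) × 10 = 63 + 5.0000 = 68.0000

68.00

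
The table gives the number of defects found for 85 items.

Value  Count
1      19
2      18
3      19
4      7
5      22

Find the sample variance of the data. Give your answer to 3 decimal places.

2.246

Values: 1, 2, 3, 4, 5
n = 85, Σfx = 250, mean = 2.9412
Σfx² = 924
Σf(x − x̄)² = Σfx² − (Σfx)²/n = 924 − 250²/85 = 188.7059
Sample variance = 188.7059 / 84 = 2.2465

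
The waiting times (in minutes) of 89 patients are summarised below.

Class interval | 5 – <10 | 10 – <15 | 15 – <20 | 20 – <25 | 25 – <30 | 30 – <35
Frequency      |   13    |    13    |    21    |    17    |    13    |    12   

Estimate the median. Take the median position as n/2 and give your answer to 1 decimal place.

Cumulative frequencies: 13, 26, 47, 64, 77, 89
n = 89; position = n/2 = 44.5.
This falls in the class 15 – <20: L = 15, F = 26, f = 21, h = 5.
Median ≈ 15 + ((44.5 − 26) / 21) × 5 = 19.4048

19.4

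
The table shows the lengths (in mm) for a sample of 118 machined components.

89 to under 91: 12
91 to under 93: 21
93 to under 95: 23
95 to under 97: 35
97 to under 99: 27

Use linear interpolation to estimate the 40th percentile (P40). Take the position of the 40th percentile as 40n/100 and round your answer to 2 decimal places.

94.23

Cumulative frequencies: 12, 33, 56, 91, 118
n = 118; position = 40n/100 = 47.2.
This falls in the class 93 to under 95: L = 93, F = 33, f = 23, h = 2.
40th percentile ≈ 93 + ((47.2 − 33) / 23) × 2 = 94.2348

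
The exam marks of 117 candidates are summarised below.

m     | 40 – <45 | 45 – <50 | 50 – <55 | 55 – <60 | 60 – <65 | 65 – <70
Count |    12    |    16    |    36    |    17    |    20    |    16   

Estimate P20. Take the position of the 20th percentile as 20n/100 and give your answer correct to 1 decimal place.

Cumulative frequencies: 12, 28, 64, 81, 101, 117
n = 117; position = 20n/100 = 23.4.
This falls in the class 45 – <50: L = 45, F = 12, f = 16, h = 5.
20th percentile ≈ 45 + ((23.4 − 12) / 16) × 5 = 48.5625

48.6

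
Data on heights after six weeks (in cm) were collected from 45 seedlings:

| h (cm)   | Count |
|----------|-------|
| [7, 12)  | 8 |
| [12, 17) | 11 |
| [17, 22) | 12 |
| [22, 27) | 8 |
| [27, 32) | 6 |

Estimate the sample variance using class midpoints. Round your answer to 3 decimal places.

41.995

Midpoints: 9.5, 14.5, 19.5, 24.5, 29.5
n = 45, Σfm = 842.5, mean = 18.7222
Σfm² = 17621.25
Σf(m − x̄)² = Σfm² − (Σfm)²/n = 17621.25 − 842.5²/45 = 1847.7778
Sample variance = 1847.7778 / 44 = 41.9949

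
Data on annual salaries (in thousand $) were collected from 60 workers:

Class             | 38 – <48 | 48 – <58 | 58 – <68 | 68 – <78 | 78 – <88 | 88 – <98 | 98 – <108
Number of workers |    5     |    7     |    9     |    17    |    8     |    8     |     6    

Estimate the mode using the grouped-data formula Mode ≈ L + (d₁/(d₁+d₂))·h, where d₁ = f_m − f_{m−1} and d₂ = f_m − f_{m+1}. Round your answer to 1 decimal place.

Modal class: 68 – <78 (highest frequency 17).
d₁ = 17 − 9 = 8, d₂ = 17 − 8 = 9
Mode ≈ 68 + (8/(8+9)) × 10 = 68 + 4.7059 = 72.7059

72.7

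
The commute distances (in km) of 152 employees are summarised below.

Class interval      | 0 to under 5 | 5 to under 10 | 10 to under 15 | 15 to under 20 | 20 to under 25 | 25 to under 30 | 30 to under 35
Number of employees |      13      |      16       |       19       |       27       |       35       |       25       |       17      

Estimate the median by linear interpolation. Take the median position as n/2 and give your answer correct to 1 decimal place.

20.1

Cumulative frequencies: 13, 29, 48, 75, 110, 135, 152
n = 152; position = n/2 = 76.
This falls in the class 20 to under 25: L = 20, F = 75, f = 35, h = 5.
Median ≈ 20 + ((76 − 75) / 35) × 5 = 20.1429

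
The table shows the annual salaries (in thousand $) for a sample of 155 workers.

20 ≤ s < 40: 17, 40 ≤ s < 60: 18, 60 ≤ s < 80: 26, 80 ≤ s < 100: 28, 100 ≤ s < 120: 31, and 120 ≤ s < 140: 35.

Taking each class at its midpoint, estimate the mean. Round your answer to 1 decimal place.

88.5

Midpoints: 30, 50, 70, 90, 110, 130
Σfm = 17×30 + 18×50 + 26×70 + 28×90 + 31×110 + 35×130 = 13710
n = Σf = 155
Mean = 13710 / 155 = 88.4516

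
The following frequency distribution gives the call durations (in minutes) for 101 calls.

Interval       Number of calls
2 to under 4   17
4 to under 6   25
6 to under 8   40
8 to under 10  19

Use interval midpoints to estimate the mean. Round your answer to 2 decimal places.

6.21

Midpoints: 3, 5, 7, 9
Σfm = 17×3 + 25×5 + 40×7 + 19×9 = 627
n = Σf = 101
Mean = 627 / 101 = 6.2079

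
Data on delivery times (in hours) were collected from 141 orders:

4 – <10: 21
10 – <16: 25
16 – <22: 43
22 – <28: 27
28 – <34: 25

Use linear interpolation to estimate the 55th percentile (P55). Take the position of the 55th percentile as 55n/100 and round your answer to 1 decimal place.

20.4

Cumulative frequencies: 21, 46, 89, 116, 141
n = 141; position = 55n/100 = 77.55.
This falls in the class 16 – <22: L = 16, F = 46, f = 43, h = 6.
55th percentile ≈ 16 + ((77.55 − 46) / 43) × 6 = 20.4023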